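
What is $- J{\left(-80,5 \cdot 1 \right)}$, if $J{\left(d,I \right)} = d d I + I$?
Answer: $-32005$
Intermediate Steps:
$J{\left(d,I \right)} = I + I d^{2}$ ($J{\left(d,I \right)} = d^{2} I + I = I d^{2} + I = I + I d^{2}$)
$- J{\left(-80,5 \cdot 1 \right)} = - 5 \cdot 1 \left(1 + \left(-80\right)^{2}\right) = - 5 \left(1 + 6400\right) = - 5 \cdot 6401 = \left(-1\right) 32005 = -32005$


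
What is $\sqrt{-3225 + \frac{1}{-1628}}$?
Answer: $\frac{7 i \sqrt{43609643}}{814} \approx 56.789 i$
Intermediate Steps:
$\sqrt{-3225 + \frac{1}{-1628}} = \sqrt{-3225 - \frac{1}{1628}} = \sqrt{- \frac{5250301}{1628}} = \frac{7 i \sqrt{43609643}}{814}$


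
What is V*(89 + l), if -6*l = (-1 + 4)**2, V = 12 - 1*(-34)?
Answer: 4025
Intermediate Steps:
V = 46 (V = 12 + 34 = 46)
l = -3/2 (l = -(-1 + 4)**2/6 = -1/6*3**2 = -1/6*9 = -3/2 ≈ -1.5000)
V*(89 + l) = 46*(89 - 3/2) = 46*(175/2) = 4025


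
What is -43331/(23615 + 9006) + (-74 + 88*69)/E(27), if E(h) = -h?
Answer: -196830695/880767 ≈ -223.48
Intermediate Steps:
-43331/(23615 + 9006) + (-74 + 88*69)/E(27) = -43331/(23615 + 9006) + (-74 + 88*69)/((-1*27)) = -43331/32621 + (-74 + 6072)/(-27) = -43331*1/32621 + 5998*(-1/27) = -43331/32621 - 5998/27 = -196830695/880767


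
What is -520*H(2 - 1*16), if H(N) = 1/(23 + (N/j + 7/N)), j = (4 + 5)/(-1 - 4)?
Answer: -1872/109 ≈ -17.174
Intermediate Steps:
j = -9/5 (j = 9/(-5) = 9*(-⅕) = -9/5 ≈ -1.8000)
H(N) = 1/(23 + 7/N - 5*N/9) (H(N) = 1/(23 + (N/(-9/5) + 7/N)) = 1/(23 + (N*(-5/9) + 7/N)) = 1/(23 + (-5*N/9 + 7/N)) = 1/(23 + (7/N - 5*N/9)) = 1/(23 + 7/N - 5*N/9))
-520*H(2 - 1*16) = -4680*(2 - 1*16)/(63 - 5*(2 - 1*16)² + 207*(2 - 1*16)) = -4680*(2 - 16)/(63 - 5*(2 - 16)² + 207*(2 - 16)) = -4680*(-14)/(63 - 5*(-14)² + 207*(-14)) = -4680*(-14)/(63 - 5*196 - 2898) = -4680*(-14)/(63 - 980 - 2898) = -4680*(-14)/(-3815) = -4680*(-14)*(-1)/3815 = -520*18/545 = -1872/109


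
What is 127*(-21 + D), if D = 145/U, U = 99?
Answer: -245618/99 ≈ -2481.0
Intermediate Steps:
D = 145/99 ≈ 1.4646
127*(-21 + D) = 127*(-21 + 145/99) = 127*(-1934/99) = -245618/99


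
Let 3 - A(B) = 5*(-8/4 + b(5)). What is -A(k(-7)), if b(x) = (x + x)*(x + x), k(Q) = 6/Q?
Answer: 487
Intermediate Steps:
b(x) = 4*x² (b(x) = (2*x)*(2*x) = 4*x²)
A(B) = -487 (A(B) = 3 - 5*(-8/4 + 4*5²) = 3 - 5*(-8*¼ + 4*25) = 3 - 5*(-2 + 100) = 3 - 5*98 = 3 - 1*490 = 3 - 490 = -487)
-A(k(-7)) = -1*(-487) = 487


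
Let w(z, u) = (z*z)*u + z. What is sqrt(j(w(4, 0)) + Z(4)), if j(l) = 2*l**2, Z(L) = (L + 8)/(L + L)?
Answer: sqrt(134)/2 ≈ 5.7879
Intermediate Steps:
Z(L) = (8 + L)/(2*L) (Z(L) = (8 + L)/((2*L)) = (8 + L)*(1/(2*L)) = (8 + L)/(2*L))
w(z, u) = z + u*z**2 (w(z, u) = z**2*u + z = u*z**2 + z = z + u*z**2)
sqrt(j(w(4, 0)) + Z(4)) = sqrt(2*(4*(1 + 0*4))**2 + (1/2)*(8 + 4)/4) = sqrt(2*(4*(1 + 0))**2 + (1/2)*(1/4)*12) = sqrt(2*(4*1)**2 + 3/2) = sqrt(2*4**2 + 3/2) = sqrt(2*16 + 3/2) = sqrt(32 + 3/2) = sqrt(67/2) = sqrt(134)/2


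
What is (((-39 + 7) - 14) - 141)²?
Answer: 34969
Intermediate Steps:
(((-39 + 7) - 14) - 141)² = ((-32 - 14) - 141)² = (-46 - 141)² = (-187)² = 34969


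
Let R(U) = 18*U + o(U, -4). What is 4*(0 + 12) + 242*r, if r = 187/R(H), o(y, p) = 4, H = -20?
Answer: -14083/178 ≈ -79.118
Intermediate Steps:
R(U) = 4 + 18*U (R(U) = 18*U + 4 = 4 + 18*U)
r = -187/356 (r = 187/(4 + 18*(-20)) = 187/(4 - 360) = 187/(-356) = 187*(-1/356) = -187/356 ≈ -0.52528)
4*(0 + 12) + 242*r = 4*(0 + 12) + 242*(-187/356) = 4*12 - 22627/178 = 48 - 22627/178 = -14083/178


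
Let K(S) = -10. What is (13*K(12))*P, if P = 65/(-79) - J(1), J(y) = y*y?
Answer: 18720/79 ≈ 236.96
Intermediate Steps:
J(y) = y²
P = -144/79 (P = 65/(-79) - 1*1² = 65*(-1/79) - 1*1 = -65/79 - 1 = -144/79 ≈ -1.8228)
(13*K(12))*P = (13*(-10))*(-144/79) = -130*(-144/79) = 18720/79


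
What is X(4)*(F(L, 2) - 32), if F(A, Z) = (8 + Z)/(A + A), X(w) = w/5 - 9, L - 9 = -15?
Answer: 8077/30 ≈ 269.23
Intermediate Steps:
L = -6 (L = 9 - 15 = -6)
X(w) = -9 + w/5 (X(w) = w*(⅕) - 9 = w/5 - 9 = -9 + w/5)
F(A, Z) = (8 + Z)/(2*A) (F(A, Z) = (8 + Z)/((2*A)) = (8 + Z)*(1/(2*A)) = (8 + Z)/(2*A))
X(4)*(F(L, 2) - 32) = (-9 + (⅕)*4)*((½)*(8 + 2)/(-6) - 32) = (-9 + ⅘)*((½)*(-⅙)*10 - 32) = -41*(-⅚ - 32)/5 = -41/5*(-197/6) = 8077/30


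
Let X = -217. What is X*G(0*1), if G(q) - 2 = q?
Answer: -434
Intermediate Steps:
G(q) = 2 + q
X*G(0*1) = -217*(2 + 0*1) = -217*(2 + 0) = -217*2 = -434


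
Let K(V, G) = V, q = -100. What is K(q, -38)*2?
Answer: -200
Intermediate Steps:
K(q, -38)*2 = -100*2 = -200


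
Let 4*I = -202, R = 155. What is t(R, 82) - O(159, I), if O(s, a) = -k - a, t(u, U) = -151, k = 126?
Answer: -151/2 ≈ -75.500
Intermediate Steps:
I = -101/2 (I = (1/4)*(-202) = -101/2 ≈ -50.500)
O(s, a) = -126 - a (O(s, a) = -1*126 - a = -126 - a)
t(R, 82) - O(159, I) = -151 - (-126 - 1*(-101/2)) = -151 - (-126 + 101/2) = -151 - 1*(-151/2) = -151 + 151/2 = -151/2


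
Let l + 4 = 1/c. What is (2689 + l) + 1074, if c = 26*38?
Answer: 3713893/988 ≈ 3759.0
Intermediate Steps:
c = 988
l = -3951/988 (l = -4 + 1/988 = -3951/988 ≈ -3.9990)
(2689 + l) + 1074 = (2689 - 3951/988) + 1074 = 2652781/988 + 1074 = 3713893/988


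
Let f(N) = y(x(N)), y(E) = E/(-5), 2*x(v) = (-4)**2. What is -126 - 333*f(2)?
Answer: 2034/5 ≈ 406.80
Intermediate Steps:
x(v) = 8 (x(v) = (1/2)*(-4)**2 = (1/2)*16 = 8)
y(E) = -E/5 (y(E) = E*(-1/5) = -E/5)
f(N) = -8/5 (f(N) = -1/5*8 = -8/5)
-126 - 333*f(2) = -126 - 333*(-8/5) = -126 + 2664/5 = 2034/5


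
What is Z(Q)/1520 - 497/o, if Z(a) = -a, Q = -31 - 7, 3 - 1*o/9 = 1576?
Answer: 34037/566280 ≈ 0.060106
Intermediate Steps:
o = -14157 (o = 27 - 9*1576 = 27 - 14184 = -14157)
Q = -38
Z(Q)/1520 - 497/o = -1*(-38)/1520 - 497/(-14157) = 38*(1/1520) - 497*(-1/14157) = 1/40 + 497/14157 = 34037/566280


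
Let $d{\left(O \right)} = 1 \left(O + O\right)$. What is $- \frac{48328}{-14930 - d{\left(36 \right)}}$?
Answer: $\frac{24164}{7501} \approx 3.2214$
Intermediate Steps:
$d{\left(O \right)} = 2 O$ ($d{\left(O \right)} = 1 \cdot 2 O = 2 O$)
$- \frac{48328}{-14930 - d{\left(36 \right)}} = - \frac{48328}{-14930 - 2 \cdot 36} = - \frac{48328}{-14930 - 72} = - \frac{48328}{-15002} = \left(-48328\right) \left(- \frac{1}{15002}\right) = \frac{24164}{7501}$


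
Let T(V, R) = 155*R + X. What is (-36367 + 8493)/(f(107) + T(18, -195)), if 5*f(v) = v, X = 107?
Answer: 139370/150483 ≈ 0.92615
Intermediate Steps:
f(v) = v/5
T(V, R) = 107 + 155*R (T(V, R) = 155*R + 107 = 107 + 155*R)
(-36367 + 8493)/(f(107) + T(18, -195)) = (-36367 + 8493)/((⅕)*107 + (107 + 155*(-195))) = -27874/(107/5 + (107 - 30225)) = -27874/(107/5 - 30118) = -27874/(-150483/5) = -27874*(-5/150483) = 139370/150483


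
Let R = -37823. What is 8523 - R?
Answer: 46346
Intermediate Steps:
8523 - R = 8523 - 1*(-37823) = 8523 + 37823 = 46346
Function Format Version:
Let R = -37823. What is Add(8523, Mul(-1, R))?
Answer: 46346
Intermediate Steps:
Add(8523, Mul(-1, R)) = Add(8523, Mul(-1, -37823)) = Add(8523, 37823) = 46346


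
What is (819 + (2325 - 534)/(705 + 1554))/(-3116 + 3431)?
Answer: 205768/79065 ≈ 2.6025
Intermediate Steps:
(819 + (2325 - 534)/(705 + 1554))/(-3116 + 3431) = (819 + 1791/2259)/315 = (819 + 1791*(1/2259))*(1/315) = (819 + 199/251)*(1/315) = (205768/251)*(1/315) = 205768/79065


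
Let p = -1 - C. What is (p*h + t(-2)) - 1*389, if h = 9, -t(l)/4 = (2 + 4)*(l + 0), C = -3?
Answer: -323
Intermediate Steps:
t(l) = -24*l (t(l) = -4*(2 + 4)*(l + 0) = -24*l)
p = 2 (p = -1 - 1*(-3) = -1 + 3 = 2)
(p*h + t(-2)) - 1*389 = (2*9 - 24*(-2)) - 1*389 = (18 + 48) - 389 = 66 - 389 = -323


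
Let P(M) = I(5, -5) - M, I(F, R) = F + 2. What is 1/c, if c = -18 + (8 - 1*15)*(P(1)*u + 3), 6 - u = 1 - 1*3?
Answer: -1/375 ≈ -0.0026667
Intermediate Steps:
I(F, R) = 2 + F
u = 8 (u = 6 - (1 - 1*3) = 6 - (1 - 3) = 6 - 1*(-2) = 6 + 2 = 8)
P(M) = 7 - M (P(M) = (2 + 5) - M = 7 - M)
c = -375 (c = -18 + (8 - 1*15)*((7 - 1*1)*8 + 3) = -18 + (8 - 15)*((7 - 1)*8 + 3) = -18 - 7*(6*8 + 3) = -18 - 7*(48 + 3) = -18 - 7*51 = -18 - 357 = -375)
1/c = 1/(-375) = -1/375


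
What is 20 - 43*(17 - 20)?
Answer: 149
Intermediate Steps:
20 - 43*(17 - 20) = 20 - 43*(-3) = 20 + 129 = 149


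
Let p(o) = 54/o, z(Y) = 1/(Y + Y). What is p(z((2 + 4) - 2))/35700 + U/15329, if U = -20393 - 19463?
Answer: -118019756/45603775 ≈ -2.5879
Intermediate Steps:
z(Y) = 1/(2*Y)
U = -39856
p(z((2 + 4) - 2))/35700 + U/15329 = (54/((1/(2*((2 + 4) - 2)))))/35700 - 39856/15329 = (54/((1/(2*(6 - 2)))))*(1/35700) - 39856*1/15329 = (54/(((½)/4)))*(1/35700) - 39856/15329 = (54/(((½)*(¼))))*(1/35700) - 39856/15329 = (54/(⅛))*(1/35700) - 39856/15329 = (54*8)*(1/35700) - 39856/15329 = 432*(1/35700) - 39856/15329 = 36/2975 - 39856/15329 = -118019756/45603775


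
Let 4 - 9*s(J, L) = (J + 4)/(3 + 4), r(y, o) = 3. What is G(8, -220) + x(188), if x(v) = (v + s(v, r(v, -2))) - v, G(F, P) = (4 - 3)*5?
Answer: 151/63 ≈ 2.3968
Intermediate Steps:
s(J, L) = 8/21 - J/63 (s(J, L) = 4/9 - (J + 4)/(9*(3 + 4)) = 4/9 - (4 + J)/(9*7) = 4/9 - (4/7 + J/7)/9 = 4/9 + (-4/63 - J/63) = 8/21 - J/63)
G(F, P) = 5 (G(F, P) = 1*5 = 5)
x(v) = 8/21 - v/63 (x(v) = (v + (8/21 - v/63)) - v = (8/21 + 62*v/63) - v = 8/21 - v/63)
G(8, -220) + x(188) = 5 + (8/21 - 1/63*188) = 5 + (8/21 - 188/63) = 5 - 164/63 = 151/63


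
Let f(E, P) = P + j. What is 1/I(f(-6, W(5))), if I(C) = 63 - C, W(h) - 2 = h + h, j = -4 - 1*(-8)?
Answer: 1/47 ≈ 0.021277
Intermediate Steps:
j = 4 (j = -4 + 8 = 4)
W(h) = 2 + 2*h (W(h) = 2 + (h + h) = 2 + 2*h)
f(E, P) = 4 + P (f(E, P) = P + 4 = 4 + P)
1/I(f(-6, W(5))) = 1/(63 - (4 + (2 + 2*5))) = 1/(63 - (4 + (2 + 10))) = 1/(63 - (4 + 12)) = 1/(63 - 1*16) = 1/(63 - 16) = 1/47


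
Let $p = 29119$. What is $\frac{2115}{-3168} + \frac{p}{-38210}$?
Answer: $- \frac{9614619}{6724960} \approx -1.4297$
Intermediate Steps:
$\frac{2115}{-3168} + \frac{p}{-38210} = \frac{2115}{-3168} + \frac{29119}{-38210} = 2115 \left(- \frac{1}{3168}\right) + 29119 \left(- \frac{1}{38210}\right) = - \frac{235}{352} - \frac{29119}{38210} = - \frac{9614619}{6724960}$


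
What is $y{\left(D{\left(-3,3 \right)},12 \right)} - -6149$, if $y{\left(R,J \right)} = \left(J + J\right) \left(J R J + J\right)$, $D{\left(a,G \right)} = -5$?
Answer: $-10843$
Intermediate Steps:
$y{\left(R,J \right)} = 2 J \left(J + R J^{2}\right)$ ($y{\left(R,J \right)} = 2 J \left(R J^{2} + J\right) = 2 J \left(J + R J^{2}\right)$)
$y{\left(D{\left(-3,3 \right)},12 \right)} - -6149 = 2 \cdot 12^{2} \left(1 + 12 \left(-5\right)\right) - -6149 = 2 \cdot 144 \left(1 - 60\right) + 6149 = 2 \cdot 144 \left(-59\right) + 6149 = -16992 + 6149 = -10843$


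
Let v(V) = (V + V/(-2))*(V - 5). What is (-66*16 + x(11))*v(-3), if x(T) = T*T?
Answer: -11220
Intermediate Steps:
x(T) = T²
v(V) = V*(-5 + V)/2 (v(V) = (V + V*(-½))*(-5 + V) = (V - V/2)*(-5 + V) = (V/2)*(-5 + V) = V*(-5 + V)/2)
(-66*16 + x(11))*v(-3) = (-66*16 + 11²)*((½)*(-3)*(-5 - 3)) = (-1056 + 121)*((½)*(-3)*(-8)) = -935*12 = -11220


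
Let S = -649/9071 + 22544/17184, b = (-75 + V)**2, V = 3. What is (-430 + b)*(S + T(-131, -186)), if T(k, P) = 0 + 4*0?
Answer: 28723698901/4871127 ≈ 5896.7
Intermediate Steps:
T(k, P) = 0 (T(k, P) = 0 + 0 = 0)
b = 5184 (b = (-75 + 3)**2 = (-72)**2 = 5184)
S = 12084013/9742254 (S = -649*1/9071 + 22544*(1/17184) = -649/9071 + 1409/1074 = 12084013/9742254 ≈ 1.2404)
(-430 + b)*(S + T(-131, -186)) = (-430 + 5184)*(12084013/9742254 + 0) = 4754*(12084013/9742254) = 28723698901/4871127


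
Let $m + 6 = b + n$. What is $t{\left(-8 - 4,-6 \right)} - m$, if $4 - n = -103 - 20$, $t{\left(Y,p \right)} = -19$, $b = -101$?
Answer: $-39$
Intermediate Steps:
$n = 127$ ($n = 4 - \left(-103 - 20\right) = 4 - -123 = 4 + 123 = 127$)
$m = 20$ ($m = -6 + \left(-101 + 127\right) = -6 + 26 = 20$)
$t{\left(-8 - 4,-6 \right)} - m = -19 - 20 = -39$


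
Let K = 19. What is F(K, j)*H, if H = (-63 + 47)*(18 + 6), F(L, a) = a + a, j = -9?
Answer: 6912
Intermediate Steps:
F(L, a) = 2*a
H = -384 (H = -16*24 = -384)
F(K, j)*H = (2*(-9))*(-384) = -18*(-384) = 6912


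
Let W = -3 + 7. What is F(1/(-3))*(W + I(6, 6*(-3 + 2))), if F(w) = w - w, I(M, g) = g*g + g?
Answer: 0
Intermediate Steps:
I(M, g) = g + g² (I(M, g) = g² + g = g + g²)
W = 4
F(w) = 0
F(1/(-3))*(W + I(6, 6*(-3 + 2))) = 0*(4 + (6*(-3 + 2))*(1 + 6*(-3 + 2))) = 0*(4 + (6*(-1))*(1 + 6*(-1))) = 0*(4 - 6*(1 - 6)) = 0*(4 - 6*(-5)) = 0*(4 + 30) = 0*34 = 0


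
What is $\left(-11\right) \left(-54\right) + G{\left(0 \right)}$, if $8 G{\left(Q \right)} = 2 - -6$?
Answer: $595$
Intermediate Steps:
$G{\left(Q \right)} = 1$ ($G{\left(Q \right)} = \frac{2 - -6}{8} = \frac{2 + 6}{8} = \frac{1}{8} \cdot 8 = 1$)
$\left(-11\right) \left(-54\right) + G{\left(0 \right)} = \left(-11\right) \left(-54\right) + 1 = 594 + 1 = 595$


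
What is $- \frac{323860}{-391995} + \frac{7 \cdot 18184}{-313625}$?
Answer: $\frac{10334866588}{24587886375} \approx 0.42032$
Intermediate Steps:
$- \frac{323860}{-391995} + \frac{7 \cdot 18184}{-313625} = \left(-323860\right) \left(- \frac{1}{391995}\right) + 127288 \left(- \frac{1}{313625}\right) = \frac{64772}{78399} - \frac{127288}{313625} = \frac{10334866588}{24587886375}$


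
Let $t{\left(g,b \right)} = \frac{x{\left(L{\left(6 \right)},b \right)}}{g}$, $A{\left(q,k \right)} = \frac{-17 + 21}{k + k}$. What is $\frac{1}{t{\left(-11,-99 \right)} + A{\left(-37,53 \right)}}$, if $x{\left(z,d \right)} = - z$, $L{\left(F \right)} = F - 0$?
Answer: $\frac{583}{340} \approx 1.7147$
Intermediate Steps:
$L{\left(F \right)} = F$ ($L{\left(F \right)} = F + 0 = F$)
$A{\left(q,k \right)} = \frac{2}{k}$ ($A{\left(q,k \right)} = \frac{4}{2 k} = 4 \frac{1}{2 k} = \frac{2}{k}$)
$t{\left(g,b \right)} = - \frac{6}{g}$ ($t{\left(g,b \right)} = \frac{\left(-1\right) 6}{g} = - \frac{6}{g}$)
$\frac{1}{t{\left(-11,-99 \right)} + A{\left(-37,53 \right)}} = \frac{1}{- \frac{6}{-11} + \frac{2}{53}} = \frac{1}{\left(-6\right) \left(- \frac{1}{11}\right) + 2 \cdot \frac{1}{53}} = \frac{1}{\frac{6}{11} + \frac{2}{53}} = \frac{1}{\frac{340}{583}} = \frac{583}{340}$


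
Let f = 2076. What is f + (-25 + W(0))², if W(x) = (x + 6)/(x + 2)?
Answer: 2560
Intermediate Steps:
W(x) = (6 + x)/(2 + x)
f + (-25 + W(0))² = 2076 + (-25 + (6 + 0)/(2 + 0))² = 2076 + (-25 + 6/2)² = 2076 + (-25 + (½)*6)² = 2076 + (-25 + 3)² = 2076 + (-22)² = 2076 + 484 = 2560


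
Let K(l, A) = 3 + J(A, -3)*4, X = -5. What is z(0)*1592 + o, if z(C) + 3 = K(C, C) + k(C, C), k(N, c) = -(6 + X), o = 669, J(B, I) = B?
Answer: -923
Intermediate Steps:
k(N, c) = -1 (k(N, c) = -(6 - 5) = -1*1 = -1)
K(l, A) = 3 + 4*A (K(l, A) = 3 + A*4 = 3 + 4*A)
z(C) = -1 + 4*C (z(C) = -3 + ((3 + 4*C) - 1) = -3 + (2 + 4*C) = -1 + 4*C)
z(0)*1592 + o = (-1 + 4*0)*1592 + 669 = (-1 + 0)*1592 + 669 = -1*1592 + 669 = -1592 + 669 = -923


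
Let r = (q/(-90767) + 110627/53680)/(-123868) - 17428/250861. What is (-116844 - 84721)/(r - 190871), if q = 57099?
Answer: 2774311365177456870875200/2627121659781486695797259 ≈ 1.0560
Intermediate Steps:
r = -956371736141877579/13763854663148150080 (r = (57099/(-90767) + 110627/53680)/(-123868) - 17428/250861 = (57099*(-1/90767) + 110627*(1/53680))*(-1/123868) - 17428*1/250861 = (-57099/90767 + 10057/4880)*(-1/123868) - 17428/250861 = (634200599/442942960)*(-1/123868) - 17428/250861 = -634200599/54866458569280 - 17428/250861 = -956371736141877579/13763854663148150080 ≈ -0.069484)
(-116844 - 84721)/(r - 190871) = (-116844 - 84721)/(-956371736141877579/13763854663148150080 - 190871) = -201565/(-2627121659781486695797259/13763854663148150080) = -201565*(-13763854663148150080/2627121659781486695797259) = 2774311365177456870875200/2627121659781486695797259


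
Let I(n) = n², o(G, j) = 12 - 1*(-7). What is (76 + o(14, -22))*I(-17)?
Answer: 27455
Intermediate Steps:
o(G, j) = 19 (o(G, j) = 12 + 7 = 19)
(76 + o(14, -22))*I(-17) = (76 + 19)*(-17)² = 95*289 = 27455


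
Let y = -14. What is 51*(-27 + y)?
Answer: -2091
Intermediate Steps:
51*(-27 + y) = 51*(-27 - 14) = 51*(-41) = -2091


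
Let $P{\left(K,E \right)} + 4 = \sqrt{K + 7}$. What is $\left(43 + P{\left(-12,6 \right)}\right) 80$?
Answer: $3120 + 80 i \sqrt{5} \approx 3120.0 + 178.89 i$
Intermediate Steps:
$P{\left(K,E \right)} = -4 + \sqrt{7 + K}$ ($P{\left(K,E \right)} = -4 + \sqrt{K + 7} = -4 + \sqrt{7 + K}$)
$\left(43 + P{\left(-12,6 \right)}\right) 80 = \left(43 - \left(4 - \sqrt{7 - 12}\right)\right) 80 = \left(43 - \left(4 - \sqrt{-5}\right)\right) 80 = \left(43 - \left(4 - i \sqrt{5}\right)\right) 80 = \left(39 + i \sqrt{5}\right) 80 = 3120 + 80 i \sqrt{5}$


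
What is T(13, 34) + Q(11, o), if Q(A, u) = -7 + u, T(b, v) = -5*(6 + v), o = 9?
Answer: -198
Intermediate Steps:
T(b, v) = -30 - 5*v
T(13, 34) + Q(11, o) = (-30 - 5*34) + (-7 + 9) = (-30 - 170) + 2 = -200 + 2 = -198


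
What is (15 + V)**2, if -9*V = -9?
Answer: 256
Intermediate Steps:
V = 1 (V = -1/9*(-9) = 1)
(15 + V)**2 = (15 + 1)**2 = 16**2 = 256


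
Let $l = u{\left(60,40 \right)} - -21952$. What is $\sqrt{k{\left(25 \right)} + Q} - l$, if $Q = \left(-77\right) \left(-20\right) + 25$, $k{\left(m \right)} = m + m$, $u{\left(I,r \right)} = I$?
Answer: $-22012 + \sqrt{1615} \approx -21972.0$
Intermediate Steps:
$k{\left(m \right)} = 2 m$
$l = 22012$ ($l = 60 - -21952 = 60 + 21952 = 22012$)
$Q = 1565$ ($Q = 1540 + 25 = 1565$)
$\sqrt{k{\left(25 \right)} + Q} - l = \sqrt{2 \cdot 25 + 1565} - 22012 = \sqrt{50 + 1565} - 22012 = \sqrt{1615} - 22012 = -22012 + \sqrt{1615}$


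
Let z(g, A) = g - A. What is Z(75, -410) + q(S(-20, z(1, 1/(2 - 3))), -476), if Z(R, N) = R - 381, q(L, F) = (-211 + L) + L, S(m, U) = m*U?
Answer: -597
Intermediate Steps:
S(m, U) = U*m
q(L, F) = -211 + 2*L
Z(R, N) = -381 + R
Z(75, -410) + q(S(-20, z(1, 1/(2 - 3))), -476) = (-381 + 75) + (-211 + 2*((1 - 1/(2 - 3))*(-20))) = -306 + (-211 + 2*((1 - 1/(-1))*(-20))) = -306 + (-211 + 2*((1 - 1*(-1))*(-20))) = -306 + (-211 + 2*((1 + 1)*(-20))) = -306 + (-211 + 2*(2*(-20))) = -306 + (-211 + 2*(-40)) = -306 + (-211 - 80) = -306 - 291 = -597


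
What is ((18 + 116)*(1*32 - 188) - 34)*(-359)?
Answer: 7516742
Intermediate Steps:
((18 + 116)*(1*32 - 188) - 34)*(-359) = (134*(32 - 188) - 34)*(-359) = (134*(-156) - 34)*(-359) = (-20904 - 34)*(-359) = -20938*(-359) = 7516742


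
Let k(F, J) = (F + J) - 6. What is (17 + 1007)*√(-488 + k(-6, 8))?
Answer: 2048*I*√123 ≈ 22713.0*I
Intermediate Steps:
k(F, J) = -6 + F + J
(17 + 1007)*√(-488 + k(-6, 8)) = (17 + 1007)*√(-488 + (-6 - 6 + 8)) = 1024*√(-488 - 4) = 1024*√(-492) = 1024*(2*I*√123) = 2048*I*√123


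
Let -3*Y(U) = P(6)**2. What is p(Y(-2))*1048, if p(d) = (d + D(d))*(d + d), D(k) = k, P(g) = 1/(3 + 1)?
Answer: 131/72 ≈ 1.8194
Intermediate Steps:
P(g) = 1/4
Y(U) = -1/48 (Y(U) = -(1/4)**2/3 = -1/3*1/16 = -1/48)
p(d) = 4*d**2 (p(d) = (d + d)*(d + d) = (2*d)*(2*d) = 4*d**2)
p(Y(-2))*1048 = (4*(-1/48)**2)*1048 = (4*(1/2304))*1048 = (1/576)*1048 = 131/72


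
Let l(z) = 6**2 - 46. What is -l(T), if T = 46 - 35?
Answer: 10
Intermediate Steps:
T = 11
l(z) = -10 (l(z) = 36 - 46 = -10)
-l(T) = -1*(-10) = 10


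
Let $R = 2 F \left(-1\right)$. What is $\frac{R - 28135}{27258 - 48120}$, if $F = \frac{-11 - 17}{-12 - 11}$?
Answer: $\frac{647161}{479826} \approx 1.3487$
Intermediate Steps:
$F = \frac{28}{23}$ ($F = - \frac{28}{-23} = \left(-28\right) \left(- \frac{1}{23}\right) = \frac{28}{23} \approx 1.2174$)
$R = - \frac{56}{23}$ ($R = 2 \cdot \frac{28}{23} \left(-1\right) = \frac{56}{23} \left(-1\right) = - \frac{56}{23} \approx -2.4348$)
$\frac{R - 28135}{27258 - 48120} = \frac{- \frac{56}{23} - 28135}{27258 - 48120} = - \frac{647161}{23 \left(-20862\right)} = \left(- \frac{647161}{23}\right) \left(- \frac{1}{20862}\right) = \frac{647161}{479826}$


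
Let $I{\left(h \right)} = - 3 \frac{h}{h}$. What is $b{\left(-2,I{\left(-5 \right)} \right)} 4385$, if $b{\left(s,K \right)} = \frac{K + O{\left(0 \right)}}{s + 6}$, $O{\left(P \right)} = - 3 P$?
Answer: $- \frac{13155}{4} \approx -3288.8$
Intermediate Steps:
$I{\left(h \right)} = -3$ ($I{\left(h \right)} = \left(-3\right) 1 = -3$)
$b{\left(s,K \right)} = \frac{K}{6 + s}$ ($b{\left(s,K \right)} = \frac{K - 0}{s + 6} = \frac{K + 0}{6 + s} = \frac{K}{6 + s}$)
$b{\left(-2,I{\left(-5 \right)} \right)} 4385 = - \frac{3}{6 - 2} \cdot 4385 = - \frac{3}{4} \cdot 4385 = \left(-3\right) \frac{1}{4} \cdot 4385 = \left(- \frac{3}{4}\right) 4385 = - \frac{13155}{4}$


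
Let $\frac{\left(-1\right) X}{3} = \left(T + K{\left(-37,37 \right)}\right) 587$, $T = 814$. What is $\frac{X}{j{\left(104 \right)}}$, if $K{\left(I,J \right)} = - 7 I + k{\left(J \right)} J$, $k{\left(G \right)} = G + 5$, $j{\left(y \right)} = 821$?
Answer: $- \frac{4626147}{821} \approx -5634.8$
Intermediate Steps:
$k{\left(G \right)} = 5 + G$
$K{\left(I,J \right)} = - 7 I + J \left(5 + J\right)$ ($K{\left(I,J \right)} = - 7 I + \left(5 + J\right) J = - 7 I + J \left(5 + J\right)$)
$X = -4626147$ ($X = - 3 \left(814 - \left(-259 - 37 \left(5 + 37\right)\right)\right) 587 = - 3 \left(814 + \left(259 + 37 \cdot 42\right)\right) 587 = - 3 \left(814 + \left(259 + 1554\right)\right) 587 = - 3 \left(814 + 1813\right) 587 = - 3 \cdot 2627 \cdot 587 = \left(-3\right) 1542049 = -4626147$)
$\frac{X}{j{\left(104 \right)}} = - \frac{4626147}{821}$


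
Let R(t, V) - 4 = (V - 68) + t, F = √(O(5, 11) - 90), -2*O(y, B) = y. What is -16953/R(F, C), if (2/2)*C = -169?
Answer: 7900098/108763 + 16953*I*√370/108763 ≈ 72.636 + 2.9982*I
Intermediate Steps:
O(y, B) = -y/2
F = I*√370/2 (F = √(-½*5 - 90) = √(-5/2 - 90) = √(-185/2) = I*√370/2 ≈ 9.6177*I)
C = -169
R(t, V) = -64 + V + t (R(t, V) = 4 + ((V - 68) + t) = 4 + ((-68 + V) + t) = 4 + (-68 + V + t) = -64 + V + t)
-16953/R(F, C) = -16953/(-64 - 169 + I*√370/2) = -16953/(-233 + I*√370/2)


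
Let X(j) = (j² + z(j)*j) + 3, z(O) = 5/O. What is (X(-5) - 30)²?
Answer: 9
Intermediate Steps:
X(j) = 8 + j² (X(j) = (j² + (5/j)*j) + 3 = (j² + 5) + 3 = (5 + j²) + 3 = 8 + j²)
(X(-5) - 30)² = ((8 + (-5)²) - 30)² = ((8 + 25) - 30)² = (33 - 30)² = 3² = 9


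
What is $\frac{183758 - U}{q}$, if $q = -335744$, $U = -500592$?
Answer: $- \frac{342175}{167872} \approx -2.0383$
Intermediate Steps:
$\frac{183758 - U}{q} = \frac{183758 - -500592}{-335744} = \left(183758 + 500592\right) \left(- \frac{1}{335744}\right) = 684350 \left(- \frac{1}{335744}\right) = - \frac{342175}{167872}$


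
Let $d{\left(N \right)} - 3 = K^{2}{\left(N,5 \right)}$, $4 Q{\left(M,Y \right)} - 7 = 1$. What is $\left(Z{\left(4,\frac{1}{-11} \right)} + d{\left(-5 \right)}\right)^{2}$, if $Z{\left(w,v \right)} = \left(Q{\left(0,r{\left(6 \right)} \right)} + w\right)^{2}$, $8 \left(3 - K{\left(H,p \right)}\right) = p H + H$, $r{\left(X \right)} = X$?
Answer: $\frac{1830609}{256} \approx 7150.8$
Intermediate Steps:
$K{\left(H,p \right)} = 3 - \frac{H}{8} - \frac{H p}{8}$ ($K{\left(H,p \right)} = 3 - \frac{p H + H}{8} = 3 - \frac{H p + H}{8} = 3 - \frac{H + H p}{8} = 3 - \left(\frac{H}{8} + \frac{H p}{8}\right) = 3 - \frac{H}{8} - \frac{H p}{8}$)
$Q{\left(M,Y \right)} = 2$ ($Q{\left(M,Y \right)} = \frac{7}{4} + \frac{1}{4} \cdot 1 = \frac{7}{4} + \frac{1}{4} = 2$)
$d{\left(N \right)} = 3 + \left(3 - \frac{3 N}{4}\right)^{2}$ ($d{\left(N \right)} = 3 + \left(3 - \frac{N}{8} - \frac{1}{8} N 5\right)^{2} = 3 + \left(3 - \frac{N}{8} - \frac{5 N}{8}\right)^{2} = 3 + \left(3 - \frac{3 N}{4}\right)^{2}$)
$Z{\left(w,v \right)} = \left(2 + w\right)^{2}$
$\left(Z{\left(4,\frac{1}{-11} \right)} + d{\left(-5 \right)}\right)^{2} = \left(\left(2 + 4\right)^{2} + \left(3 + \frac{9 \left(-4 - 5\right)^{2}}{16}\right)\right)^{2} = \left(6^{2} + \left(3 + \frac{9 \left(-9\right)^{2}}{16}\right)\right)^{2} = \left(36 + \left(3 + \frac{9}{16} \cdot 81\right)\right)^{2} = \left(36 + \left(3 + \frac{729}{16}\right)\right)^{2} = \left(36 + \frac{777}{16}\right)^{2} = \left(\frac{1353}{16}\right)^{2} = \frac{1830609}{256}$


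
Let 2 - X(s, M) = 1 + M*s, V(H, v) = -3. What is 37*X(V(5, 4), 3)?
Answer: 370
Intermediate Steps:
X(s, M) = 1 - M*s (X(s, M) = 2 - (1 + M*s) = 2 + (-1 - M*s) = 1 - M*s)
37*X(V(5, 4), 3) = 37*(1 - 1*3*(-3)) = 37*(1 + 9) = 37*10 = 370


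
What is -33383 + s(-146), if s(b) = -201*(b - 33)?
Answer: 2596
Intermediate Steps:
s(b) = 6633 - 201*b (s(b) = -201*(-33 + b) = 6633 - 201*b)
-33383 + s(-146) = -33383 + (6633 - 201*(-146)) = -33383 + (6633 + 29346) = -33383 + 35979 = 2596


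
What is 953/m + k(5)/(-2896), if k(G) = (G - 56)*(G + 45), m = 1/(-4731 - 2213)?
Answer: -9582329861/1448 ≈ -6.6176e+6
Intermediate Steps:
m = -1/6944 (m = 1/(-6944) = -1/6944 ≈ -0.00014401)
k(G) = (-56 + G)*(45 + G)
953/m + k(5)/(-2896) = 953/(-1/6944) + (-2520 + 5² - 11*5)/(-2896) = 953*(-6944) + (-2520 + 25 - 55)*(-1/2896) = -6617632 - 2550*(-1/2896) = -6617632 + 1275/1448 = -9582329861/1448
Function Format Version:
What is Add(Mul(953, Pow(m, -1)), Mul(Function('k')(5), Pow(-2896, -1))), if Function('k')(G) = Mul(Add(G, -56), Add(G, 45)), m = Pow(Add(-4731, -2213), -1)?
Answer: Rational(-9582329861, 1448) ≈ -6.6176e+6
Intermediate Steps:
m = Rational(-1, 6944) (m = Pow(-6944, -1) = Rational(-1, 6944) ≈ -0.00014401)
Function('k')(G) = Mul(Add(-56, G), Add(45, G))
Add(Mul(953, Pow(m, -1)), Mul(Function('k')(5), Pow(-2896, -1))) = Add(Mul(953, Pow(Rational(-1, 6944), -1)), Mul(Add(-2520, Pow(5, 2), Mul(-11, 5)), Pow(-2896, -1))) = Add(Mul(953, -6944), Mul(Add(-2520, 25, -55), Rational(-1, 2896))) = Add(-6617632, Mul(-2550, Rational(-1, 2896))) = Add(-6617632, Rational(1275, 1448)) = Rational(-9582329861, 1448)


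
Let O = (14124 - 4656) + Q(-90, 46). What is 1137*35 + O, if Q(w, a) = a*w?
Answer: 45123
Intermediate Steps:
O = 5328 (O = (14124 - 4656) + 46*(-90) = 9468 - 4140 = 5328)
1137*35 + O = 1137*35 + 5328 = 39795 + 5328 = 45123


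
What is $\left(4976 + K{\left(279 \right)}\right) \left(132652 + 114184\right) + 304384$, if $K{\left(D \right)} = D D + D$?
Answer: $20511388640$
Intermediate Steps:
$K{\left(D \right)} = D + D^{2}$ ($K{\left(D \right)} = D^{2} + D = D + D^{2}$)
$\left(4976 + K{\left(279 \right)}\right) \left(132652 + 114184\right) + 304384 = \left(4976 + 279 \left(1 + 279\right)\right) \left(132652 + 114184\right) + 304384 = \left(4976 + 279 \cdot 280\right) 246836 + 304384 = \left(4976 + 78120\right) 246836 + 304384 = 83096 \cdot 246836 + 304384 = 20511084256 + 304384 = 20511388640$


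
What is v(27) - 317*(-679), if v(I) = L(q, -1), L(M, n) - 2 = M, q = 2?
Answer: 215247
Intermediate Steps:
L(M, n) = 2 + M
v(I) = 4 (v(I) = 2 + 2 = 4)
v(27) - 317*(-679) = 4 - 317*(-679) = 4 + 215243 = 215247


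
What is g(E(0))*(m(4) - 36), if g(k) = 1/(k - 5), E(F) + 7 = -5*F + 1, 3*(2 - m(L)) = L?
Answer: 106/33 ≈ 3.2121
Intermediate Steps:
m(L) = 2 - L/3
E(F) = -6 - 5*F (E(F) = -7 + (-5*F + 1) = -7 + (1 - 5*F) = -6 - 5*F)
g(k) = 1/(-5 + k)
g(E(0))*(m(4) - 36) = ((2 - ⅓*4) - 36)/(-5 + (-6 - 5*0)) = ((2 - 4/3) - 36)/(-5 + (-6 + 0)) = (⅔ - 36)/(-5 - 6) = -106/3/(-11) = -1/11*(-106/3) = 106/33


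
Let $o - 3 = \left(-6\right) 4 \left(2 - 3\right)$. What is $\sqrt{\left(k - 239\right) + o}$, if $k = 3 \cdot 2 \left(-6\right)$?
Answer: $2 i \sqrt{62} \approx 15.748 i$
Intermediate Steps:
$k = -36$ ($k = 6 \left(-6\right) = -36$)
$o = 27$ ($o = 3 + \left(-6\right) 4 \left(2 - 3\right) = 3 - -24 = 3 + 24 = 27$)
$\sqrt{\left(k - 239\right) + o} = \sqrt{\left(-36 - 239\right) + 27} = \sqrt{-275 + 27} = \sqrt{-248} = 2 i \sqrt{62}$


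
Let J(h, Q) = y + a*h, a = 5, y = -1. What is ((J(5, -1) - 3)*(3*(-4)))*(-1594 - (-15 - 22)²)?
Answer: 746676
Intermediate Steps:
J(h, Q) = -1 + 5*h
((J(5, -1) - 3)*(3*(-4)))*(-1594 - (-15 - 22)²) = (((-1 + 5*5) - 3)*(3*(-4)))*(-1594 - (-15 - 22)²) = (((-1 + 25) - 3)*(-12))*(-1594 - 1*(-37)²) = ((24 - 3)*(-12))*(-1594 - 1*1369) = (21*(-12))*(-1594 - 1369) = -252*(-2963) = 746676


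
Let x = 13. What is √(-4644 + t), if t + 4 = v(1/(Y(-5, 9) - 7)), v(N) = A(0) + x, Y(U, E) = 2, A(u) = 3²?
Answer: 3*I*√514 ≈ 68.015*I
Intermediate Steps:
A(u) = 9
v(N) = 22 (v(N) = 9 + 13 = 22)
t = 18 (t = -4 + 22 = 18)
√(-4644 + t) = √(-4644 + 18) = √(-4626) = 3*I*√514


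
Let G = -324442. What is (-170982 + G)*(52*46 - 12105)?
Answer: 4812053312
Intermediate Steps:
(-170982 + G)*(52*46 - 12105) = (-170982 - 324442)*(52*46 - 12105) = -495424*(2392 - 12105) = -495424*(-9713) = 4812053312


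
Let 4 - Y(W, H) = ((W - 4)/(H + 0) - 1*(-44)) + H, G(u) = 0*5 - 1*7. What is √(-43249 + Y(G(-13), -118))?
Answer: 3*I*√66790478/118 ≈ 207.78*I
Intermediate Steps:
G(u) = -7 (G(u) = 0 - 7 = -7)
Y(W, H) = -40 - H - (-4 + W)/H (Y(W, H) = 4 - (((W - 4)/(H + 0) - 1*(-44)) + H) = 4 - (((-4 + W)/H + 44) + H) = 4 - ((44 + (-4 + W)/H) + H) = 4 - (44 + H + (-4 + W)/H) = 4 + (-44 - H - (-4 + W)/H) = -40 - H - (-4 + W)/H)
√(-43249 + Y(G(-13), -118)) = √(-43249 + (4 - 1*(-7) - 1*(-118)*(40 - 118))/(-118)) = √(-43249 - (4 + 7 - 1*(-118)*(-78))/118) = √(-43249 - (4 + 7 - 9204)/118) = √(-43249 - 1/118*(-9193)) = √(-43249 + 9193/118) = √(-5094189/118) = 3*I*√66790478/118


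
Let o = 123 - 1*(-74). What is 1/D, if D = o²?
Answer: 1/38809 ≈ 2.5767e-5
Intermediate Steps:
o = 197 (o = 123 + 74 = 197)
D = 38809 (D = 197² = 38809)
1/D = 1/38809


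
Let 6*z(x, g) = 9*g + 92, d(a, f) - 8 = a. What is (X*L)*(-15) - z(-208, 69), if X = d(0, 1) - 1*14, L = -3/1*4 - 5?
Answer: -9893/6 ≈ -1648.8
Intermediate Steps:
d(a, f) = 8 + a
L = -17 (L = -3*1*4 - 5 = -3*4 - 5 = -12 - 5 = -17)
X = -6 (X = (8 + 0) - 1*14 = 8 - 14 = -6)
z(x, g) = 46/3 + 3*g/2 (z(x, g) = (9*g + 92)/6 = (92 + 9*g)/6 = 46/3 + 3*g/2)
(X*L)*(-15) - z(-208, 69) = -6*(-17)*(-15) - (46/3 + (3/2)*69) = 102*(-15) - (46/3 + 207/2) = -1530 - 1*713/6 = -1530 - 713/6 = -9893/6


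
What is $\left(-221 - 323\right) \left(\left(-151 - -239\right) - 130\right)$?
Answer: $22848$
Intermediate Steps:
$\left(-221 - 323\right) \left(\left(-151 - -239\right) - 130\right) = - 544 \left(\left(-151 + 239\right) - 130\right) = - 544 \left(88 - 130\right) = \left(-544\right) \left(-42\right) = 22848$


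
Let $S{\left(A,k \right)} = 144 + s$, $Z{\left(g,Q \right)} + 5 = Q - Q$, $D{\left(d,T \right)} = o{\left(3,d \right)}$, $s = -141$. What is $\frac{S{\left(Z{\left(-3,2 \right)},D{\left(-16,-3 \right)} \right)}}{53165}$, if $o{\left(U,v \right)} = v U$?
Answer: $\frac{3}{53165} \approx 5.6428 \cdot 10^{-5}$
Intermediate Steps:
$o{\left(U,v \right)} = U v$
$D{\left(d,T \right)} = 3 d$
$Z{\left(g,Q \right)} = -5$ ($Z{\left(g,Q \right)} = -5 + \left(Q - Q\right) = -5 + 0 = -5$)
$S{\left(A,k \right)} = 3$ ($S{\left(A,k \right)} = 144 - 141 = 3$)
$\frac{S{\left(Z{\left(-3,2 \right)},D{\left(-16,-3 \right)} \right)}}{53165} = \frac{3}{53165}$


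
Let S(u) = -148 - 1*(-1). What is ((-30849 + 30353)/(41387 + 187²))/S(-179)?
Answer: 124/2806083 ≈ 4.4190e-5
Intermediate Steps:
S(u) = -147 (S(u) = -148 + 1 = -147)
((-30849 + 30353)/(41387 + 187²))/S(-179) = ((-30849 + 30353)/(41387 + 187²))/(-147) = -496/(41387 + 34969)*(-1/147) = -496/76356*(-1/147) = -496*1/76356*(-1/147) = -124/19089*(-1/147) = 124/2806083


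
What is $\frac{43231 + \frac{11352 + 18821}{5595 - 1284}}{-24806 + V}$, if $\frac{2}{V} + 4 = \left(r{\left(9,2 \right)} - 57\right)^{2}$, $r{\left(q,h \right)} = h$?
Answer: $- \frac{93851903549}{53843616894} \approx -1.743$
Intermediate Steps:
$V = \frac{2}{3021}$ ($V = \frac{2}{-4 + \left(2 - 57\right)^{2}} = \frac{2}{-4 + \left(-55\right)^{2}} = \frac{2}{-4 + 3025} = \frac{2}{3021} \approx 0.00066203$)
$\frac{43231 + \frac{11352 + 18821}{5595 - 1284}}{-24806 + V} = \frac{43231 + \frac{11352 + 18821}{5595 - 1284}}{-24806 + \frac{2}{3021}} = \frac{43231 + \frac{30173}{4311}}{- \frac{74938924}{3021}} = \left(43231 + 30173 \cdot \frac{1}{4311}\right) \left(- \frac{3021}{74938924}\right) = \left(43231 + \frac{30173}{4311}\right) \left(- \frac{3021}{74938924}\right) = \frac{186399014}{4311} \left(- \frac{3021}{74938924}\right) = - \frac{93851903549}{53843616894}$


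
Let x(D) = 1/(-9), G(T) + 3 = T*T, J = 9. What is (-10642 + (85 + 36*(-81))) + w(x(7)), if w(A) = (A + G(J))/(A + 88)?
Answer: -10656442/791 ≈ -13472.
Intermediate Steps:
G(T) = -3 + T² (G(T) = -3 + T*T = -3 + T²)
x(D) = -⅑
w(A) = (78 + A)/(88 + A) (w(A) = (A + (-3 + 9²))/(A + 88) = (A + (-3 + 81))/(88 + A) = (A + 78)/(88 + A) = (78 + A)/(88 + A))
(-10642 + (85 + 36*(-81))) + w(x(7)) = (-10642 + (85 + 36*(-81))) + (78 - ⅑)/(88 - ⅑) = (-10642 + (85 - 2916)) + (701/9)/(791/9) = (-10642 - 2831) + (9/791)*(701/9) = -13473 + 701/791 = -10656442/791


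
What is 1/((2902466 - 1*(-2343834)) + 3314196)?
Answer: 1/8560496 ≈ 1.1682e-7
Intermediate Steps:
1/((2902466 - 1*(-2343834)) + 3314196) = 1/((2902466 + 2343834) + 3314196) = 1/(5246300 + 3314196) = 1/8560496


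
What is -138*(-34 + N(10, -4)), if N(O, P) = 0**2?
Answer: 4692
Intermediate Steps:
N(O, P) = 0
-138*(-34 + N(10, -4)) = -138*(-34 + 0) = -138*(-34) = 4692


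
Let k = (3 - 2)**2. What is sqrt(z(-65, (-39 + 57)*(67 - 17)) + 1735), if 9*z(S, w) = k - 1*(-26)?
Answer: sqrt(1738) ≈ 41.689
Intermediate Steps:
k = 1 (k = 1**2 = 1)
z(S, w) = 3 (z(S, w) = (1 - 1*(-26))/9 = (1 + 26)/9 = (1/9)*27 = 3)
sqrt(z(-65, (-39 + 57)*(67 - 17)) + 1735) = sqrt(3 + 1735) = sqrt(1738)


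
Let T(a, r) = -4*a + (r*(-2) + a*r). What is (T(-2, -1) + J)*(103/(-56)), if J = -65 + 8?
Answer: 4635/56 ≈ 82.768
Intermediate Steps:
T(a, r) = -4*a - 2*r + a*r (T(a, r) = -4*a + (-2*r + a*r) = -4*a - 2*r + a*r)
J = -57
(T(-2, -1) + J)*(103/(-56)) = ((-4*(-2) - 2*(-1) - 2*(-1)) - 57)*(103/(-56)) = ((8 + 2 + 2) - 57)*(103*(-1/56)) = (12 - 57)*(-103/56) = -45*(-103/56) = 4635/56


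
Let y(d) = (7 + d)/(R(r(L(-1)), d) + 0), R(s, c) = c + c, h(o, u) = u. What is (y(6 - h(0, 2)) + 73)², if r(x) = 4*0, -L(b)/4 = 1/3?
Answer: 354025/64 ≈ 5531.6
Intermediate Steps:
L(b) = -4/3
r(x) = 0
R(s, c) = 2*c
y(d) = (7 + d)/(2*d) (y(d) = (7 + d)/(2*d + 0) = (7 + d)/((2*d)) = (7 + d)*(1/(2*d)) = (7 + d)/(2*d))
(y(6 - h(0, 2)) + 73)² = ((7 + (6 - 1*2))/(2*(6 - 1*2)) + 73)² = ((7 + (6 - 2))/(2*(6 - 2)) + 73)² = ((½)*(7 + 4)/4 + 73)² = ((½)*(¼)*11 + 73)² = (11/8 + 73)² = (595/8)² = 354025/64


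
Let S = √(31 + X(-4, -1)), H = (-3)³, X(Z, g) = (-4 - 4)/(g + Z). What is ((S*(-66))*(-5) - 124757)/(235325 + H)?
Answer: -124757/235298 + 33*√815/117649 ≈ -0.52220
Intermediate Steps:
X(Z, g) = -8/(Z + g)
H = -27
S = √815/5 (S = √(31 - 8/(-4 - 1)) = √(31 - 8/(-5)) = √(31 - 8*(-⅕)) = √(31 + 8/5) = √(163/5) = √815/5 ≈ 5.7096)
((S*(-66))*(-5) - 124757)/(235325 + H) = (((√815/5)*(-66))*(-5) - 124757)/(235325 - 27) = (-66*√815/5*(-5) - 124757)/235298 = (66*√815 - 124757)*(1/235298) = (-124757 + 66*√815)*(1/235298) = -124757/235298 + 33*√815/117649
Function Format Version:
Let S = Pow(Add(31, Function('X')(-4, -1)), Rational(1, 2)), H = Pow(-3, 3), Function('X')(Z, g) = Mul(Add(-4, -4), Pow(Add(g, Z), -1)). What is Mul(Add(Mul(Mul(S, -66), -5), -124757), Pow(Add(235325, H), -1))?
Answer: Add(Rational(-124757, 235298), Mul(Rational(33, 117649), Pow(815, Rational(1, 2)))) ≈ -0.52220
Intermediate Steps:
Function('X')(Z, g) = Mul(-8, Pow(Add(Z, g), -1))
H = -27
S = Mul(Rational(1, 5), Pow(815, Rational(1, 2))) (S = Pow(Add(31, Mul(-8, Pow(Add(-4, -1), -1))), Rational(1, 2)) = Pow(Add(31, Mul(-8, Pow(-5, -1))), Rational(1, 2)) = Pow(Add(31, Mul(-8, Rational(-1, 5))), Rational(1, 2)) = Pow(Add(31, Rational(8, 5)), Rational(1, 2)) = Pow(Rational(163, 5), Rational(1, 2)) = Mul(Rational(1, 5), Pow(815, Rational(1, 2))) ≈ 5.7096)
Mul(Add(Mul(Mul(S, -66), -5), -124757), Pow(Add(235325, H), -1)) = Mul(Add(Mul(Mul(Mul(Rational(1, 5), Pow(815, Rational(1, 2))), -66), -5), -124757), Pow(Add(235325, -27), -1)) = Mul(Add(Mul(Mul(Rational(-66, 5), Pow(815, Rational(1, 2))), -5), -124757), Pow(235298, -1)) = Mul(Add(Mul(66, Pow(815, Rational(1, 2))), -124757), Rational(1, 235298)) = Mul(Add(-124757, Mul(66, Pow(815, Rational(1, 2)))), Rational(1, 235298)) = Add(Rational(-124757, 235298), Mul(Rational(33, 117649), Pow(815, Rational(1, 2))))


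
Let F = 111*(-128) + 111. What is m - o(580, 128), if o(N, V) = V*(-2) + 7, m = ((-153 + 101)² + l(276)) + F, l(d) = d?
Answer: -10868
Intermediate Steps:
F = -14097 (F = -14208 + 111 = -14097)
m = -11117 (m = ((-153 + 101)² + 276) - 14097 = ((-52)² + 276) - 14097 = (2704 + 276) - 14097 = 2980 - 14097 = -11117)
o(N, V) = 7 - 2*V (o(N, V) = -2*V + 7 = 7 - 2*V)
m - o(580, 128) = -11117 - (7 - 2*128) = -11117 - (7 - 256) = -11117 - 1*(-249) = -11117 + 249 = -10868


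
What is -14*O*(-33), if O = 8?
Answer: 3696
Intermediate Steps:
-14*O*(-33) = -14*8*(-33) = -112*(-33) = 3696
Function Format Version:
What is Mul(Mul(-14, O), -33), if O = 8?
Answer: 3696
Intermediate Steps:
Mul(Mul(-14, O), -33) = Mul(Mul(-14, 8), -33) = Mul(-112, -33) = 3696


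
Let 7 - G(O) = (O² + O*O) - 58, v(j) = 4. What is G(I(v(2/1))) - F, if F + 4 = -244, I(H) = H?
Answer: 281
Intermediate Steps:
G(O) = 65 - 2*O² (G(O) = 7 - ((O² + O*O) - 58) = 7 - ((O² + O²) - 58) = 7 - (2*O² - 58) = 7 - (-58 + 2*O²) = 7 + (58 - 2*O²) = 65 - 2*O²)
F = -248 (F = -4 - 244 = -248)
G(I(v(2/1))) - F = (65 - 2*4²) - 1*(-248) = (65 - 2*16) + 248 = (65 - 32) + 248 = 33 + 248 = 281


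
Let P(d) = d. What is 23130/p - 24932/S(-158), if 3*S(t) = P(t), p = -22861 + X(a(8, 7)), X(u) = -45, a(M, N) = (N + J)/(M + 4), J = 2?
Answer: 427405659/904787 ≈ 472.38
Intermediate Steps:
a(M, N) = (2 + N)/(4 + M) (a(M, N) = (N + 2)/(M + 4) = (2 + N)/(4 + M))
p = -22906 (p = -22861 - 45 = -22906)
S(t) = t/3
23130/p - 24932/S(-158) = 23130/(-22906) - 24932/((⅓)*(-158)) = 23130*(-1/22906) - 24932/(-158/3) = -11565/11453 - 24932*(-3/158) = -11565/11453 + 37398/79 = 427405659/904787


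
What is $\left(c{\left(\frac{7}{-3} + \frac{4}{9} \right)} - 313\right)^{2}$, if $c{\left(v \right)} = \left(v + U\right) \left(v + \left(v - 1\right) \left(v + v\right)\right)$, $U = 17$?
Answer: $\frac{16579395121}{531441} \approx 31197.0$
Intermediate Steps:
$c{\left(v \right)} = \left(17 + v\right) \left(v + 2 v \left(-1 + v\right)\right)$ ($c{\left(v \right)} = \left(v + 17\right) \left(v + \left(v - 1\right) \left(v + v\right)\right) = \left(17 + v\right) \left(v + \left(-1 + v\right) 2 v\right) = \left(17 + v\right) \left(v + 2 v \left(-1 + v\right)\right)$)
$\left(c{\left(\frac{7}{-3} + \frac{4}{9} \right)} - 313\right)^{2} = \left(\left(\frac{7}{-3} + \frac{4}{9}\right) \left(-17 + 2 \left(\frac{7}{-3} + \frac{4}{9}\right)^{2} + 33 \left(\frac{7}{-3} + \frac{4}{9}\right)\right) - 313\right)^{2} = \left(\left(7 \left(- \frac{1}{3}\right) + 4 \cdot \frac{1}{9}\right) \left(-17 + 2 \left(7 \left(- \frac{1}{3}\right) + 4 \cdot \frac{1}{9}\right)^{2} + 33 \left(7 \left(- \frac{1}{3}\right) + 4 \cdot \frac{1}{9}\right)\right) - 313\right)^{2} = \left(\left(- \frac{7}{3} + \frac{4}{9}\right) \left(-17 + 2 \left(- \frac{7}{3} + \frac{4}{9}\right)^{2} + 33 \left(- \frac{7}{3} + \frac{4}{9}\right)\right) - 313\right)^{2} = \left(- \frac{17 \left(-17 + 2 \left(- \frac{17}{9}\right)^{2} + 33 \left(- \frac{17}{9}\right)\right)}{9} - 313\right)^{2} = \left(- \frac{17 \left(-17 + 2 \cdot \frac{289}{81} - \frac{187}{3}\right)}{9} - 313\right)^{2} = \left(- \frac{17 \left(-17 + \frac{578}{81} - \frac{187}{3}\right)}{9} - 313\right)^{2} = \left(\left(- \frac{17}{9}\right) \left(- \frac{5848}{81}\right) - 313\right)^{2} = \left(\frac{99416}{729} - 313\right)^{2} = \left(- \frac{128761}{729}\right)^{2} = \frac{16579395121}{531441}$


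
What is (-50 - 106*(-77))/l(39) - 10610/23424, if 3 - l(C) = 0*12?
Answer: 31663943/11712 ≈ 2703.5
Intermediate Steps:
l(C) = 3 (l(C) = 3 - 0*12 = 3 - 1*0 = 3 + 0 = 3)
(-50 - 106*(-77))/l(39) - 10610/23424 = (-50 - 106*(-77))/3 - 10610/23424 = (-50 + 8162)*(⅓) - 10610*1/23424 = 8112*(⅓) - 5305/11712 = 2704 - 5305/11712 = 31663943/11712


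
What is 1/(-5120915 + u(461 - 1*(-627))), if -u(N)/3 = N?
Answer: -1/5124179 ≈ -1.9515e-7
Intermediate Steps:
u(N) = -3*N
1/(-5120915 + u(461 - 1*(-627))) = 1/(-5120915 - 3*(461 - 1*(-627))) = 1/(-5120915 - 3*(461 + 627)) = 1/(-5120915 - 3*1088) = 1/(-5120915 - 3264) = 1/(-5124179) = -1/5124179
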